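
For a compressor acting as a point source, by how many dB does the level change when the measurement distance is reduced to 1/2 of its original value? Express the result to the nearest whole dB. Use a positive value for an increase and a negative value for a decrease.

+6 dB

Point-source spreading: ΔL = −20·log₁₀(r₂/r₁).
ΔL = −20·log₁₀(0.5) = +6.02 dB.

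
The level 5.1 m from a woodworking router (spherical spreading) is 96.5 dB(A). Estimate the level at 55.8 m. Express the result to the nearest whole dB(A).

For a point source, L₂ = L₁ − 20·log₁₀(r₂/r₁).
L₂ = 96.5 − 20·log₁₀(55.8/5.1) = 96.5 − 20.781 = 75.72 dB(A).

76 dB(A)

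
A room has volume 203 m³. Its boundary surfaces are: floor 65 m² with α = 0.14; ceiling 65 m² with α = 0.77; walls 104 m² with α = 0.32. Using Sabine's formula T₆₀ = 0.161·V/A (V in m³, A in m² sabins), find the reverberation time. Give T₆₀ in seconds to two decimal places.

Summing Sᵢαᵢ: 65·0.14 + 65·0.77 + 104·0.32 = 92.43 m².
T₆₀ = 0.161·V/A = 0.161·203/92.43 = 0.354 s.

0.35 s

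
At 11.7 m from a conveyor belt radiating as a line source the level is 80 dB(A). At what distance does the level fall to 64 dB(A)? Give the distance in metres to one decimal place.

For a line source L₁ − L₂ = 10·log₁₀(r₂/r₁), so r₂ = r₁·10^((L₁−L₂)/10).
r₂ = 11.7·10^((80−64)/10) = 11.7·10^(16.0/10) = 465.79 m.

465.8 m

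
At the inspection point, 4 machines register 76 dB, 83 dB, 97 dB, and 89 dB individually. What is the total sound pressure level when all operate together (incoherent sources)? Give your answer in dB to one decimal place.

Incoherent sources combine by intensity addition: L_total = 10·log₁₀(Σ 10^(L_i/10)).
Σ 10^(L/10) = 10^(76/10) + 10^(83/10) + 10^(97/10) + 10^(89/10) = 6.046e+09.
L_total = 10·log₁₀(6.046e+09) = 97.81 dB.

97.8 dB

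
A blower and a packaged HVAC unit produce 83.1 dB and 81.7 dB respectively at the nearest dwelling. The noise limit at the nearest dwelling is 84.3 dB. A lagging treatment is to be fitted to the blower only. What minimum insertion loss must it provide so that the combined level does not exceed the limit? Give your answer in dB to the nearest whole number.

Everything except the blower sums to 10^(81.7/10) = 1.479e+08 in linear terms, 81.70 dB.
The limit corresponds to 10^(84.3/10) = 2.692e+08; subtracting the fixed part leaves 1.212e+08 for the blower, i.e. 80.84 dB.
So the blower must be reduced from 83.1 to 80.84 dB: IL = 2.26 dB.

2 dB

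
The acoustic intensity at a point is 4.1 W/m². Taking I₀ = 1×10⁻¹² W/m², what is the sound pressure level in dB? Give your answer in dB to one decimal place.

L = 10·log₁₀(I/I₀) = 10·log₁₀(4.1/10⁻¹²) = 10·log₁₀(4.1×10^12).
L = 10·(0.6128 + 12) = 126.13 dB.

126.1 dB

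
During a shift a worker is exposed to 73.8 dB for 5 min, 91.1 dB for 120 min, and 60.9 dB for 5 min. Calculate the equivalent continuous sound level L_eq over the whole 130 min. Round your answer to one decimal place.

L_eq = 10·log₁₀[(1/T)·Σ tᵢ·10^(Lᵢ/10)] with T = 130 min.
Σ tᵢ·10^(Lᵢ/10) = 5·10^(73.8/10) + 120·10^(91.1/10) + 5·10^(60.9/10) = 1.547e+11.
L_eq = 10·log₁₀(1.547e+11/130) = 90.76 dB.

90.8 dB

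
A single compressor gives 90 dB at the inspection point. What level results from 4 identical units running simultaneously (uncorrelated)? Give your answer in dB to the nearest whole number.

96 dB

N identical incoherent sources raise the level by 10·log₁₀ N.
L_total = 90 + 10·log₁₀(4) = 90 + 6.021 = 96.02 dB.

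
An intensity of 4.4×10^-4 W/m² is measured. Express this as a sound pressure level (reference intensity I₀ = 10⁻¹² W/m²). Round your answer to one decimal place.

86.4 dB

L = 10·log₁₀(I/I₀) = 10·log₁₀(4.4×10^-4/10⁻¹²) = 10·log₁₀(4.4×10^8).
L = 10·(0.6435 + 8) = 86.43 dB.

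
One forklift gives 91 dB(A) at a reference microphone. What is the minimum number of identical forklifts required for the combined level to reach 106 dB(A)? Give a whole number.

The shortfall is 106 − 91 = 15.0 dB, and N units add 10·log₁₀ N, so need 10·log₁₀ N ≥ 15.0.
N ≥ 10^(15.0/10) = 31.623, so N = 32.

32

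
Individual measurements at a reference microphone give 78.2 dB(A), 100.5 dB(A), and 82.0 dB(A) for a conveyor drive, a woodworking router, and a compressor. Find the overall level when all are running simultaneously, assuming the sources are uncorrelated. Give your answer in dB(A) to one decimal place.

Incoherent sources combine by intensity addition: L_total = 10·log₁₀(Σ 10^(L_i/10)).
Σ 10^(L/10) = 10^(78.2/10) + 10^(100.5/10) + 10^(82.0/10) = 1.144e+10.
L_total = 10·log₁₀(1.144e+10) = 100.59 dB(A).

100.6 dB(A)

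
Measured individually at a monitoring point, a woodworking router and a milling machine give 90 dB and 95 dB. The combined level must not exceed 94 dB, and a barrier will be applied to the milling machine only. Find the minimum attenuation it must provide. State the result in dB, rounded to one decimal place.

3.2 dB

Everything except the milling machine sums to 10^(90/10) = 1.000e+09 in linear terms, 90.00 dB.
The limit corresponds to 10^(94/10) = 2.512e+09; subtracting the fixed part leaves 1.512e+09 for the milling machine, i.e. 91.80 dB.
So the milling machine must be reduced from 95 to 91.80 dB: IL = 3.20 dB.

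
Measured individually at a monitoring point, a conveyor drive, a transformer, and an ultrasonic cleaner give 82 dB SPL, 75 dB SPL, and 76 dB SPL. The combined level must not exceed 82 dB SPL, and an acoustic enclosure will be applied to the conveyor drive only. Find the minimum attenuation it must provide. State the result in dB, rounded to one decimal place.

Everything except the conveyor drive sums to 10^(75/10) + 10^(76/10) = 7.143e+07 in linear terms, 78.54 dB SPL.
To meet 82 dB SPL overall, the treated conveyor drive may contribute at most 10^(82/10) − 7.143e+07 = 8.706e+07, i.e. 79.40 dB SPL.
So the conveyor drive must be reduced from 82 to 79.40 dB SPL: IL = 2.60 dB.

2.6 dB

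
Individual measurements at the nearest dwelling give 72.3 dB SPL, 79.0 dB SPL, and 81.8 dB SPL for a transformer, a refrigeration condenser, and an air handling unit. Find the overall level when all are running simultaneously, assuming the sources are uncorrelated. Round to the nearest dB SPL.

84 dB SPL

For uncorrelated sources the intensities add, so convert each level to linear form, sum, and take 10·log₁₀ of the total.
Σ 10^(L/10) = 10^(72.3/10) + 10^(79.0/10) + 10^(81.8/10) = 2.478e+08.
L_total = 10·log₁₀(2.478e+08) = 83.94 dB SPL.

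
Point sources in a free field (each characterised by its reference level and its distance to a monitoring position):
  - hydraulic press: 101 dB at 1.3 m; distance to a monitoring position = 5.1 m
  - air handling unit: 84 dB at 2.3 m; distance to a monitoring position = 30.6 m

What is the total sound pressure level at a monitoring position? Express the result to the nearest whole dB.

First find each source's level at the receiver (point-source: −20·log₁₀(r/r_ref)), then combine on an intensity basis.
hydraulic press: 101 − 20·log₁₀(5.1/1.3) = 101 − 11.87 = 89.13 dB.
air handling unit: 84 − 20·log₁₀(30.6/2.3) = 84 − 22.48 = 61.52 dB.
Σ 10^(L/10) = 8.194e+08 → L_total = 10·log₁₀(8.194e+08) = 89.13 dB.

89 dB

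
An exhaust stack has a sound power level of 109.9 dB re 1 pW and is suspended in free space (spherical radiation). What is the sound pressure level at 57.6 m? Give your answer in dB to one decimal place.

63.7 dB

L_p = L_w − 10·log₁₀(4π·r²) with r = 57.6 m.
4π·r² = 4.169e+04 m², 10·log₁₀ of that is 46.201 dB.
L_p = 109.9 − 46.201 = 63.70 dB.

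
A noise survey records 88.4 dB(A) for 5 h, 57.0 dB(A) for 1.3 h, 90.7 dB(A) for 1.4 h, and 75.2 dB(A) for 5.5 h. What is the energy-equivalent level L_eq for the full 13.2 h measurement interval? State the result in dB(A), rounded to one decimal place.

L_eq = 10·log₁₀[(1/T)·Σ tᵢ·10^(Lᵢ/10)] with T = 13.2 h.
Σ tᵢ·10^(Lᵢ/10) = 5·10^(88.4/10) + 1.3·10^(57.0/10) + 1.4·10^(90.7/10) + 5.5·10^(75.2/10) = 5.287e+09.
L_eq = 10·log₁₀(5.287e+09/13.2) = 86.03 dB(A).

86.0 dB(A)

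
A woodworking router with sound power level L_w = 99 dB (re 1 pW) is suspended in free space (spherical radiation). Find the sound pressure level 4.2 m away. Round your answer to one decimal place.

L_p = L_w − 10·log₁₀(4π·r²) with r = 4.2 m.
4π·r² = 221.7 m², 10·log₁₀ of that is 23.457 dB.
L_p = 99 − 23.457 = 75.54 dB.

75.5 dB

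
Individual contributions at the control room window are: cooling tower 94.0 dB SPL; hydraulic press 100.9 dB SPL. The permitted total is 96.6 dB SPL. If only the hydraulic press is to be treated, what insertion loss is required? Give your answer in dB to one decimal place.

7.8 dB

Everything except the hydraulic press sums to 10^(94.0/10) = 2.512e+09 in linear terms, 94.00 dB SPL.
To meet 96.6 dB SPL overall, the treated hydraulic press may contribute at most 10^(96.6/10) − 2.512e+09 = 2.059e+09, i.e. 93.14 dB SPL.
So the hydraulic press must be reduced from 100.9 to 93.14 dB SPL: IL = 7.76 dB.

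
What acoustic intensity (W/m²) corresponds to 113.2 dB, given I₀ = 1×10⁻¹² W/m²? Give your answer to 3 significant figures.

0.209 W/m²

I/I₀ = 10^(113.2/10) = 2.089e+11, so I = 2.089e+11 × 10⁻¹² W/m².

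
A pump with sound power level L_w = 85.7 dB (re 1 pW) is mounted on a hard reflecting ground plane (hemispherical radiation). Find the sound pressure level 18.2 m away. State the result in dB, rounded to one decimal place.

L_p = L_w − 10·log₁₀(2π·r²) with r = 18.2 m.
2π·r² = 2081 m², 10·log₁₀ of that is 33.183 dB.
L_p = 85.7 − 33.183 = 52.52 dB.

52.5 dB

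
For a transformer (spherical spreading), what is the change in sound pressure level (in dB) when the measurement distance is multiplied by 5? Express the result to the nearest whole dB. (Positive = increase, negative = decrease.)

-14 dB

A point source loses 6 dB per doubling of distance; generally ΔL = −20·log₁₀(r₂/r₁).
ΔL = −20·log₁₀(5) = -13.98 dB.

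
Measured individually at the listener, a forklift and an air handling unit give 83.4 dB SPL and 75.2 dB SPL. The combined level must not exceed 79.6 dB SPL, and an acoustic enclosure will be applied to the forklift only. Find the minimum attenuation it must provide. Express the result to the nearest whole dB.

6 dB

Fixed contribution from the other source: Σ 10^(L/10) = 10^(75.2/10) = 3.311e+07 (75.20 dB SPL).
To meet 79.6 dB SPL overall, the treated forklift may contribute at most 10^(79.6/10) − 3.311e+07 = 5.809e+07, i.e. 77.64 dB SPL.
Required insertion loss = 83.4 − 77.64 = 5.76 dB.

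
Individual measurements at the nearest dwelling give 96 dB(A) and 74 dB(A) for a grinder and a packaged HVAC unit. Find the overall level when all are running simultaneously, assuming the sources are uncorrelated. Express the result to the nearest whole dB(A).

For uncorrelated sources the intensities add, so convert each level to linear form, sum, and take 10·log₁₀ of the total.
Σ 10^(L/10) = 10^(96/10) + 10^(74/10) = 4.006e+09.
L_total = 10·log₁₀(4.006e+09) = 96.03 dB(A).

96 dB(A)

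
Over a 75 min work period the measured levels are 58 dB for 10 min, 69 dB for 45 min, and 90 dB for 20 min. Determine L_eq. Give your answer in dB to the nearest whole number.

84 dB

The energy average is taken in the linear domain: L_eq = 10·log₁₀[(Σ tᵢ·10^(Lᵢ/10))/T], T = 75 min.
Σ tᵢ·10^(Lᵢ/10) = 10·10^(58/10) + 45·10^(69/10) + 20·10^(90/10) = 2.036e+10.
L_eq = 10·log₁₀(2.036e+10/75) = 84.34 dB.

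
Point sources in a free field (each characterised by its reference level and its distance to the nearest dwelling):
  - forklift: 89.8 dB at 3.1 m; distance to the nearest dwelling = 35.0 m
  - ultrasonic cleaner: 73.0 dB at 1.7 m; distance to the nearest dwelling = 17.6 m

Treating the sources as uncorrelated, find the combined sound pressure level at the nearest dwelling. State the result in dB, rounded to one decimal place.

Propagate each source to the receiver with L = L_ref − 20·log₁₀(r/r_ref), then add intensities.
forklift: 89.8 − 20·log₁₀(35.0/3.1) = 89.8 − 21.05 = 68.75 dB.
ultrasonic cleaner: 73.0 − 20·log₁₀(17.6/1.7) = 73.0 − 20.30 = 52.70 dB.
Σ 10^(L/10) = 7.678e+06 → L_total = 10·log₁₀(7.678e+06) = 68.85 dB.

68.9 dB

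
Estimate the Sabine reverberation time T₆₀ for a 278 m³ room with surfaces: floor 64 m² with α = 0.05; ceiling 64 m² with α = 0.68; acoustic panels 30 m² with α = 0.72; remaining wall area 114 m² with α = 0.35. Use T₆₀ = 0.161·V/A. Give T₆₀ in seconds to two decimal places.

0.41 s

A = Σ Sᵢαᵢ = 64·0.05 + 64·0.68 + 30·0.72 + 114·0.35 = 108.22 m².
T₆₀ = 0.161·V/A = 0.161·278/108.22 = 0.414 s.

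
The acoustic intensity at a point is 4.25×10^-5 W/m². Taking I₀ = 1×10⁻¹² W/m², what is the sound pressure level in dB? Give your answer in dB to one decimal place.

L = 10·log₁₀(I/I₀) = 10·log₁₀(4.25×10^-5/10⁻¹²) = 10·log₁₀(4.25×10^7).
L = 10·(0.6284 + 7) = 76.28 dB.

76.3 dB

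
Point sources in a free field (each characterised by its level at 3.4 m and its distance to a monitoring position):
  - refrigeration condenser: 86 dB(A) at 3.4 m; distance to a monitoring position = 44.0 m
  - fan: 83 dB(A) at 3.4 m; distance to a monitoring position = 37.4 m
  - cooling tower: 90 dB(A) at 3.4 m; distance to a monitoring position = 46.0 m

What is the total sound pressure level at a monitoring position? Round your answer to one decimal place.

69.8 dB(A)

Apply inverse-square spreading to bring every level to the receiver, then sum 10^(L/10).
refrigeration condenser: 86 − 20·log₁₀(44.0/3.4) = 86 − 22.24 = 63.76 dB(A).
fan: 83 − 20·log₁₀(37.4/3.4) = 83 − 20.83 = 62.17 dB(A).
cooling tower: 90 − 20·log₁₀(46.0/3.4) = 90 − 22.63 = 67.37 dB(A).
Σ 10^(L/10) = 9.489e+06 → L_total = 10·log₁₀(9.489e+06) = 69.77 dB(A).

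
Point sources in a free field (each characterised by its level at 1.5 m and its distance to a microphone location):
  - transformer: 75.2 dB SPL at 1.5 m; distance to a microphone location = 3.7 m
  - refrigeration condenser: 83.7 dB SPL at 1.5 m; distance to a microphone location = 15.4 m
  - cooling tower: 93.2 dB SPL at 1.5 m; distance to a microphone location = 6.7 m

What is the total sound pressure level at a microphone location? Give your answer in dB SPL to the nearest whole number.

81 dB SPL

Propagate each source to the receiver with L = L_ref − 20·log₁₀(r/r_ref), then add intensities.
transformer: 75.2 − 20·log₁₀(3.7/1.5) = 75.2 − 7.84 = 67.36 dB SPL.
refrigeration condenser: 83.7 − 20·log₁₀(15.4/1.5) = 83.7 − 20.23 = 63.47 dB SPL.
cooling tower: 93.2 − 20·log₁₀(6.7/1.5) = 93.2 − 13.00 = 80.20 dB SPL.
Σ 10^(L/10) = 1.124e+08 → L_total = 10·log₁₀(1.124e+08) = 80.51 dB SPL.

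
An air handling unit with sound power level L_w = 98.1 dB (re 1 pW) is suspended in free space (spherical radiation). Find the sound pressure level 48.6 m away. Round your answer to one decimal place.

53.4 dB

The power spreads over a sphere of area 4π·r², so L_p = L_w − 10·log₁₀(4π·r²).
4π·r² = 2.968e+04 m², 10·log₁₀ of that is 44.725 dB.
L_p = 98.1 − 44.725 = 53.38 dB.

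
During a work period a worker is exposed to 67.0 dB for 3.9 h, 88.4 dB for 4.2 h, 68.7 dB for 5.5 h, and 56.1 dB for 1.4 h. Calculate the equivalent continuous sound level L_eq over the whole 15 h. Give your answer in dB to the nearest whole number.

Weight each interval's intensity by its duration and average over T = 15 h:
Σ tᵢ·10^(Lᵢ/10) = 3.9·10^(67.0/10) + 4.2·10^(88.4/10) + 5.5·10^(68.7/10) + 1.4·10^(56.1/10) = 2.967e+09.
L_eq = 10·log₁₀(2.967e+09/15) = 82.96 dB.

83 dB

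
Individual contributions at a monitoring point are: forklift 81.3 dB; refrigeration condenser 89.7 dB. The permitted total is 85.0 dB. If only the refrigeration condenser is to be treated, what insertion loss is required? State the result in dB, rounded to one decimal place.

7.1 dB

The untreated sources together contribute 10^(81.3/10) = 1.349e+08, i.e. 81.30 dB.
The limit corresponds to 10^(85.0/10) = 3.162e+08; subtracting the fixed part leaves 1.813e+08 for the refrigeration condenser, i.e. 82.58 dB.
So the refrigeration condenser must be reduced from 89.7 to 82.58 dB: IL = 7.12 dB.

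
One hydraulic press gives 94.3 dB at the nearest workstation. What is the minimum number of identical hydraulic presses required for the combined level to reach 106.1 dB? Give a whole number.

Need L₁ + 10·log₁₀ N ≥ 106.1, i.e. log₁₀ N ≥ 1.18.
N ≥ 10^(11.8/10) = 15.136, so N = 16.

16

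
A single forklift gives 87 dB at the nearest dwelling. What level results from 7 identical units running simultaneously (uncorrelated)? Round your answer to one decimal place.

N identical incoherent sources raise the level by 10·log₁₀ N.
L_total = 87 + 10·log₁₀(7) = 87 + 8.451 = 95.45 dB.

95.5 dB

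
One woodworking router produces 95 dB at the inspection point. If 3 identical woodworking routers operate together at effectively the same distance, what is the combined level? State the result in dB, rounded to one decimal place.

99.8 dB

N identical incoherent sources raise the level by 10·log₁₀ N.
L_total = 95 + 10·log₁₀(3) = 95 + 4.771 = 99.77 dB.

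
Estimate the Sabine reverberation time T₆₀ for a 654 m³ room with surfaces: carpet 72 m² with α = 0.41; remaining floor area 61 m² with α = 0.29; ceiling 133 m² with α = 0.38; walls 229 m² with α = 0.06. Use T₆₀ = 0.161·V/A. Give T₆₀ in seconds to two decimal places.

A = Σ Sᵢαᵢ = 72·0.41 + 61·0.29 + 133·0.38 + 229·0.06 = 111.49 m².
T₆₀ = 0.161·V/A = 0.161·654/111.49 = 0.944 s.

0.94 s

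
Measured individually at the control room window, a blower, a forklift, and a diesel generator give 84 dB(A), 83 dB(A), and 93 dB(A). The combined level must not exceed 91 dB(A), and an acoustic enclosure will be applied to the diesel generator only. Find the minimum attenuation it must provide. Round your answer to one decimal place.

Fixed contribution from the other sources: Σ 10^(L/10) = 10^(84/10) + 10^(83/10) = 4.507e+08 (86.54 dB(A)).
To meet 91 dB(A) overall, the treated diesel generator may contribute at most 10^(91/10) − 4.507e+08 = 8.082e+08, i.e. 89.08 dB(A).
So the diesel generator must be reduced from 93 to 89.08 dB(A): IL = 3.92 dB.

3.9 dB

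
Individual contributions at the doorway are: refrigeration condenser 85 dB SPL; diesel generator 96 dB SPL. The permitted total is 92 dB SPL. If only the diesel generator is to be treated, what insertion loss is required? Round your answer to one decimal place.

5.0 dB

The untreated sources together contribute 10^(85/10) = 3.162e+08, i.e. 85.00 dB SPL.
The limit corresponds to 10^(92/10) = 1.585e+09; subtracting the fixed part leaves 1.269e+09 for the diesel generator, i.e. 91.03 dB SPL.
So the diesel generator must be reduced from 96 to 91.03 dB SPL: IL = 4.97 dB.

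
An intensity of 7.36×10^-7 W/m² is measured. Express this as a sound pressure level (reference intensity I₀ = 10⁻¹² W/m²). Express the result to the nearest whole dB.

I/I₀ = 7.36×10^-7/10⁻¹² = 7.36×10^5, and L = 10·log₁₀(I/I₀).
L = 10·(0.8669 + 5) = 58.67 dB.

59 dB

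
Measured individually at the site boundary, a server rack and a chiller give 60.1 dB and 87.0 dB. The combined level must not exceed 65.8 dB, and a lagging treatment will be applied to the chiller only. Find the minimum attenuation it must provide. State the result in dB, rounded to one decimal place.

Everything except the chiller sums to 10^(60.1/10) = 1.023e+06 in linear terms, 60.10 dB.
To meet 65.8 dB overall, the treated chiller may contribute at most 10^(65.8/10) − 1.023e+06 = 2.779e+06, i.e. 64.44 dB.
Required insertion loss = 87.0 − 64.44 = 22.56 dB.

22.6 dB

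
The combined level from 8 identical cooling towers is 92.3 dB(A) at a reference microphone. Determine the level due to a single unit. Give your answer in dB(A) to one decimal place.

83.3 dB(A)

Dividing the total intensity by 8 lowers the level by 10·log₁₀ 8 = 9.031 dB: L₁ = 92.3 − 9.031.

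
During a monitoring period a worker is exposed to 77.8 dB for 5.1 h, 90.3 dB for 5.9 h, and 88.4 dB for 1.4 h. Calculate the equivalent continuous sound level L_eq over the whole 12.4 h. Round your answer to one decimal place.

87.9 dB

Weight each interval's intensity by its duration and average over T = 12.4 h:
Σ tᵢ·10^(Lᵢ/10) = 5.1·10^(77.8/10) + 5.9·10^(90.3/10) + 1.4·10^(88.4/10) = 7.598e+09.
L_eq = 10·log₁₀(7.598e+09/12.4) = 87.87 dB.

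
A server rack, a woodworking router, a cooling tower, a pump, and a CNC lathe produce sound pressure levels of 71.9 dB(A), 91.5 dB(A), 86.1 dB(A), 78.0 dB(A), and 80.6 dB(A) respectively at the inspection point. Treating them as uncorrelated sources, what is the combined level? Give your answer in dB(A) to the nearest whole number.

93 dB(A)

Incoherent sources combine by intensity addition: L_total = 10·log₁₀(Σ 10^(L_i/10)).
Σ 10^(L/10) = 10^(71.9/10) + 10^(91.5/10) + 10^(86.1/10) + 10^(78.0/10) + 10^(80.6/10) = 2.013e+09.
L_total = 10·log₁₀(2.013e+09) = 93.04 dB(A).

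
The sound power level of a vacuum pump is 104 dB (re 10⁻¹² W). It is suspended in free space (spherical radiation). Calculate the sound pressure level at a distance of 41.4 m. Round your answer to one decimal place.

60.7 dB

The power spreads over a sphere of area 4π·r², so L_p = L_w − 10·log₁₀(4π·r²).
4π·r² = 2.154e+04 m², 10·log₁₀ of that is 43.332 dB.
L_p = 104 − 43.332 = 60.67 dB.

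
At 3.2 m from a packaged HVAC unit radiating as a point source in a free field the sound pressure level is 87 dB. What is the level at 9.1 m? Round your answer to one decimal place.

77.9 dB

For a point source, L₂ = L₁ − 20·log₁₀(r₂/r₁).
L₂ = 87 − 20·log₁₀(9.1/3.2) = 87 − 9.078 = 77.92 dB.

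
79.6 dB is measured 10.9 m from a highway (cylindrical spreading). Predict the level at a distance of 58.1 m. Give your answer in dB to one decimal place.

72.3 dB

Cylindrical spreading from a line source gives a 10·log₁₀(r₂/r₁) drop.
L₂ = 79.6 − 10·log₁₀(58.1/10.9) = 79.6 − 7.267 = 72.33 dB.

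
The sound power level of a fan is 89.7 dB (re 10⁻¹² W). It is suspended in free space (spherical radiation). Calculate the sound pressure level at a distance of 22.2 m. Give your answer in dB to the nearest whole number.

52 dB

Free-field spherical radiation: L_p = L_w − 10·log₁₀(4π·r²), r = 22.2 m.
4π·r² = 6193 m², 10·log₁₀ of that is 37.919 dB.
L_p = 89.7 − 37.919 = 51.78 dB.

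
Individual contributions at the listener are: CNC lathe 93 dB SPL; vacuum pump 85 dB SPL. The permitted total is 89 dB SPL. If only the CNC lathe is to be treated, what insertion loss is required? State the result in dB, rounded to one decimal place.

6.2 dB

Fixed contribution from the other source: Σ 10^(L/10) = 10^(85/10) = 3.162e+08 (85.00 dB SPL).
To meet 89 dB SPL overall, the treated CNC lathe may contribute at most 10^(89/10) − 3.162e+08 = 4.781e+08, i.e. 86.80 dB SPL.
So the CNC lathe must be reduced from 93 to 86.80 dB SPL: IL = 6.20 dB.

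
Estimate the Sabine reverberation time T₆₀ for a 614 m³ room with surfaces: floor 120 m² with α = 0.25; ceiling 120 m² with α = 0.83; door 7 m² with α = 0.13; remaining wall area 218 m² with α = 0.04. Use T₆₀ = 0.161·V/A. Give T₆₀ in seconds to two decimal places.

0.71 s

Total absorption A = 120·0.25 + 120·0.83 + 7·0.13 + 218·0.04 = 139.23 m² sabins.
T₆₀ = 0.161·V/A = 0.161·614/139.23 = 0.710 s.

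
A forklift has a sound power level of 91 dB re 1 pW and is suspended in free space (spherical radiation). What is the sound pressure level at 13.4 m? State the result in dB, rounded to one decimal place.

Free-field spherical radiation: L_p = L_w − 10·log₁₀(4π·r²), r = 13.4 m.
4π·r² = 2256 m², 10·log₁₀ of that is 33.534 dB.
L_p = 91 − 33.534 = 57.47 dB.

57.5 dB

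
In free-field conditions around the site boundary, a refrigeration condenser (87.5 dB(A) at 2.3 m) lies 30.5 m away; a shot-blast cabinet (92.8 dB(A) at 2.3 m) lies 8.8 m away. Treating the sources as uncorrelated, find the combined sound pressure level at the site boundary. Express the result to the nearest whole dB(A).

81 dB(A)

First find each source's level at the receiver (point-source: −20·log₁₀(r/r_ref)), then combine on an intensity basis.
refrigeration condenser: 87.5 − 20·log₁₀(30.5/2.3) = 87.5 − 22.45 = 65.05 dB(A).
shot-blast cabinet: 92.8 − 20·log₁₀(8.8/2.3) = 92.8 − 11.66 = 81.14 dB(A).
Σ 10^(L/10) = 1.334e+08 → L_total = 10·log₁₀(1.334e+08) = 81.25 dB(A).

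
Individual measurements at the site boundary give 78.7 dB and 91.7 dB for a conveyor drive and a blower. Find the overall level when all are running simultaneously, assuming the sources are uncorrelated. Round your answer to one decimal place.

For uncorrelated sources the intensities add, so convert each level to linear form, sum, and take 10·log₁₀ of the total.
Σ 10^(L/10) = 10^(78.7/10) + 10^(91.7/10) = 1.553e+09.
L_total = 10·log₁₀(1.553e+09) = 91.91 dB.

91.9 dB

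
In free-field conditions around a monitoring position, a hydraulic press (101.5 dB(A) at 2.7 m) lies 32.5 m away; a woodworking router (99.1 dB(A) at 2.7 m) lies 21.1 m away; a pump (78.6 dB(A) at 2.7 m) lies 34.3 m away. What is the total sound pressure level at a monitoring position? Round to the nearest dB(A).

84 dB(A)

Apply inverse-square spreading to bring every level to the receiver, then sum 10^(L/10).
hydraulic press: 101.5 − 20·log₁₀(32.5/2.7) = 101.5 − 21.61 = 79.89 dB(A).
woodworking router: 99.1 − 20·log₁₀(21.1/2.7) = 99.1 − 17.86 = 81.24 dB(A).
pump: 78.6 − 20·log₁₀(34.3/2.7) = 78.6 − 22.08 = 56.52 dB(A).
Σ 10^(L/10) = 2.310e+08 → L_total = 10·log₁₀(2.310e+08) = 83.64 dB(A).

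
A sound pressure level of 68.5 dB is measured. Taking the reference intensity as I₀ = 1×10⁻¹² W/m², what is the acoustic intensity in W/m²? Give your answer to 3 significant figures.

I/I₀ = 10^(68.5/10) = 7.079e+06, so I = 7.079e+06 × 10⁻¹² W/m².

7.08e-06 W/m²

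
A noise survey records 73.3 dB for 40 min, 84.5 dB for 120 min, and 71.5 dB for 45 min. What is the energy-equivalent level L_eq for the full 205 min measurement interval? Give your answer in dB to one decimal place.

82.4 dB

L_eq = 10·log₁₀[(1/T)·Σ tᵢ·10^(Lᵢ/10)] with T = 205 min.
Σ tᵢ·10^(Lᵢ/10) = 40·10^(73.3/10) + 120·10^(84.5/10) + 45·10^(71.5/10) = 3.531e+10.
L_eq = 10·log₁₀(3.531e+10/205) = 82.36 dB.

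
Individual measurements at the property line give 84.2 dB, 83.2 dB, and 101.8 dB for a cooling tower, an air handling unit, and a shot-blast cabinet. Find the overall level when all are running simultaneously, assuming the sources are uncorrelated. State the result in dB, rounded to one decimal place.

101.9 dB

Incoherent sources combine by intensity addition: L_total = 10·log₁₀(Σ 10^(L_i/10)).
Σ 10^(L/10) = 10^(84.2/10) + 10^(83.2/10) + 10^(101.8/10) = 1.561e+10.
L_total = 10·log₁₀(1.561e+10) = 101.93 dB.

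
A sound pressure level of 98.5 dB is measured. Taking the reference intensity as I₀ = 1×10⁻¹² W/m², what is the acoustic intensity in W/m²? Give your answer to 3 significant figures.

I/I₀ = 10^(98.5/10) = 7.079e+09, so I = 7.079e+09 × 10⁻¹² W/m².

0.00708 W/m²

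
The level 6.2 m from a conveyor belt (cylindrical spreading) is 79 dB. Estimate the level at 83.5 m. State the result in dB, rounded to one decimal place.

Line-source attenuation: ΔL = 10·log₁₀(r₂/r₁) = 10·log₁₀(83.5/6.2) = 11.293 dB.
L₂ = 79 − 10·log₁₀(83.5/6.2) = 79 − 11.293 = 67.71 dB.

67.7 dB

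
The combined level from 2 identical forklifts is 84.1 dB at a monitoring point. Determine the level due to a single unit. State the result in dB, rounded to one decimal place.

81.1 dB

2 equal contributions raise the level by 10·log₁₀ 2 = 3.010 dB, so each unit alone gives 84.1 − 3.010.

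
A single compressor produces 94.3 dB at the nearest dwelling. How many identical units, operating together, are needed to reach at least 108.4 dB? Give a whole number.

Need L₁ + 10·log₁₀ N ≥ 108.4, i.e. log₁₀ N ≥ 1.41.
N ≥ 10^(14.1/10) = 25.704, so N = 26.

26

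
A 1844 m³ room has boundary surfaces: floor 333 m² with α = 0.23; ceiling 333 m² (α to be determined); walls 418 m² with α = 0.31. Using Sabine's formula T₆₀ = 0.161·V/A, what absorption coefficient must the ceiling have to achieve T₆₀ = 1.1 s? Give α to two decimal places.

Required total absorption A = 0.161·1844/1.1 = 269.89 m².
Absorption from the other surfaces = 333·0.23 + 418·0.31 = 206.17 m², so the ceiling must supply 63.72 m² over 333 m².
α = 63.72/333 = 0.191.

0.19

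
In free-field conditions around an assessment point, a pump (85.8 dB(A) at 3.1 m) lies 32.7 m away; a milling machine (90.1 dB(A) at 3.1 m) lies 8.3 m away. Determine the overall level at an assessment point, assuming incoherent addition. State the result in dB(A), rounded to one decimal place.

81.6 dB(A)

First find each source's level at the receiver (point-source: −20·log₁₀(r/r_ref)), then combine on an intensity basis.
pump: 85.8 − 20·log₁₀(32.7/3.1) = 85.8 − 20.46 = 65.34 dB(A).
milling machine: 90.1 − 20·log₁₀(8.3/3.1) = 90.1 − 8.55 = 81.55 dB(A).
Σ 10^(L/10) = 1.462e+08 → L_total = 10·log₁₀(1.462e+08) = 81.65 dB(A).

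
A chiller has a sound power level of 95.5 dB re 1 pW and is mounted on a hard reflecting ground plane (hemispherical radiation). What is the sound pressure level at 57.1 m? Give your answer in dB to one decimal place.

52.4 dB

The power spreads over a hemisphere of area 2π·r², so L_p = L_w − 10·log₁₀(2π·r²).
2π·r² = 2.049e+04 m², 10·log₁₀ of that is 43.115 dB.
L_p = 95.5 − 43.115 = 52.39 dB.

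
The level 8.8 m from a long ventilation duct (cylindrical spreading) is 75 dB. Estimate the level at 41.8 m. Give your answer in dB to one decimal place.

68.2 dB

For a line source, L₂ = L₁ − 10·log₁₀(r₂/r₁).
L₂ = 75 − 10·log₁₀(41.8/8.8) = 75 − 6.767 = 68.23 dB.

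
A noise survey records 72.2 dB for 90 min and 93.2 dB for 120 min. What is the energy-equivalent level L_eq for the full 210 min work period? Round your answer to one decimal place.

90.8 dB

Weight each interval's intensity by its duration and average over T = 210 min:
Σ tᵢ·10^(Lᵢ/10) = 90·10^(72.2/10) + 120·10^(93.2/10) = 2.522e+11.
L_eq = 10·log₁₀(2.522e+11/210) = 90.80 dB.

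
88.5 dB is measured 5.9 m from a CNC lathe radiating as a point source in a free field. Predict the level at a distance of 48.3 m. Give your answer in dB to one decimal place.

Spherical spreading from a point source gives a 20·log₁₀(r₂/r₁) drop.
L₂ = 88.5 − 20·log₁₀(48.3/5.9) = 88.5 − 18.262 = 70.24 dB.

70.2 dB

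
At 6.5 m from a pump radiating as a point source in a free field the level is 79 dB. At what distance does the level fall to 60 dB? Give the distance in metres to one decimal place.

57.9 m

The 19.0 dB drop corresponds to a distance ratio of 10^(19.0/20) for a point source.
r₂ = 6.5·10^((79−60)/20) = 6.5·10^(19.0/20) = 57.93 m.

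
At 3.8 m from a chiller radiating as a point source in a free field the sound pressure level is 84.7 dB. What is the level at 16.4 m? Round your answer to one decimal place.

72.0 dB

Spherical spreading from a point source gives a 20·log₁₀(r₂/r₁) drop.
L₂ = 84.7 − 20·log₁₀(16.4/3.8) = 84.7 − 12.701 = 72.00 dB.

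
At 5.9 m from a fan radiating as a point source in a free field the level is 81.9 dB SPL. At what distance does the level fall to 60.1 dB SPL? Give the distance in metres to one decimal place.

Point-source spreading drops the level by 20·log₁₀(r₂/r₁); inverting, r₂/r₁ = 10^(ΔL/20).
r₂ = 5.9·10^((81.9−60.1)/20) = 5.9·10^(21.8/20) = 72.59 m.

72.6 m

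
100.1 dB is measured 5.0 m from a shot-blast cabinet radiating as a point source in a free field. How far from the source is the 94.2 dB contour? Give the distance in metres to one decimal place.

9.9 m

The 5.9 dB drop corresponds to a distance ratio of 10^(5.9/20) for a point source.
r₂ = 5.0·10^((100.1−94.2)/20) = 5.0·10^(5.9/20) = 9.86 m.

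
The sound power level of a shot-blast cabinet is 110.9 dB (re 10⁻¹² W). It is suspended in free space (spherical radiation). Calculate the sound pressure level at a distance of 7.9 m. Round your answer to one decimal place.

82.0 dB

The power spreads over a sphere of area 4π·r², so L_p = L_w − 10·log₁₀(4π·r²).
4π·r² = 784.3 m², 10·log₁₀ of that is 28.945 dB.
L_p = 110.9 − 28.945 = 81.96 dB.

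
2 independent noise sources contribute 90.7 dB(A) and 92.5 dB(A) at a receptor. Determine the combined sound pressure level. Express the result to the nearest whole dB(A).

95 dB(A)

For uncorrelated sources the intensities add, so convert each level to linear form, sum, and take 10·log₁₀ of the total.
Σ 10^(L/10) = 10^(90.7/10) + 10^(92.5/10) = 2.953e+09.
L_total = 10·log₁₀(2.953e+09) = 94.70 dB(A).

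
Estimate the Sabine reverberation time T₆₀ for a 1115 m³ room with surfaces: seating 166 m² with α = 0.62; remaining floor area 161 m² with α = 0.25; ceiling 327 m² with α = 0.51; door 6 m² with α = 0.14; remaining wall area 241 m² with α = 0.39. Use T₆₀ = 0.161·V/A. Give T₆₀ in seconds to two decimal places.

Total absorption A = 166·0.62 + 161·0.25 + 327·0.51 + 6·0.14 + 241·0.39 = 404.77 m² sabins.
T₆₀ = 0.161·V/A = 0.161·1115/404.77 = 0.443 s.

0.44 s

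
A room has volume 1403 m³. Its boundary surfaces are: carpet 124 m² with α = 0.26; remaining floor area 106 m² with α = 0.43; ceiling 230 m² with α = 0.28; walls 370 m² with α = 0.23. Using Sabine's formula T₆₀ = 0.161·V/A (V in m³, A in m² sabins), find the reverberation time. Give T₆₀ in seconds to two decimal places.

0.99 s

Total absorption A = 124·0.26 + 106·0.43 + 230·0.28 + 370·0.23 = 227.32 m² sabins.
T₆₀ = 0.161 × 1403 / 227.32 = 0.994 s.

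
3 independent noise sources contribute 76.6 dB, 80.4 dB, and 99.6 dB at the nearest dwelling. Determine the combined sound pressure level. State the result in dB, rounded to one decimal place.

99.7 dB

For uncorrelated sources the intensities add, so convert each level to linear form, sum, and take 10·log₁₀ of the total.
Σ 10^(L/10) = 10^(76.6/10) + 10^(80.4/10) + 10^(99.6/10) = 9.275e+09.
L_total = 10·log₁₀(9.275e+09) = 99.67 dB.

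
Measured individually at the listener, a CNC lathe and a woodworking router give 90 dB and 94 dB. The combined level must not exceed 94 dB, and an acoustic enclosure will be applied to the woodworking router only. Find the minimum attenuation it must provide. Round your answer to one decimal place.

Everything except the woodworking router sums to 10^(90/10) = 1.000e+09 in linear terms, 90.00 dB.
The limit corresponds to 10^(94/10) = 2.512e+09; subtracting the fixed part leaves 1.512e+09 for the woodworking router, i.e. 91.80 dB.
So the woodworking router must be reduced from 94 to 91.80 dB: IL = 2.20 dB.

2.2 dB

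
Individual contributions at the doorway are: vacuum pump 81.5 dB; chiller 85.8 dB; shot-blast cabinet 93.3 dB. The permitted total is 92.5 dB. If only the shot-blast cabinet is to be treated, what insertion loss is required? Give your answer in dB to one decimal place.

2.3 dB

The untreated sources together contribute 10^(81.5/10) + 10^(85.8/10) = 5.214e+08, i.e. 87.17 dB.
To meet 92.5 dB overall, the treated shot-blast cabinet may contribute at most 10^(92.5/10) − 5.214e+08 = 1.257e+09, i.e. 90.99 dB.
So the shot-blast cabinet must be reduced from 93.3 to 90.99 dB: IL = 2.31 dB.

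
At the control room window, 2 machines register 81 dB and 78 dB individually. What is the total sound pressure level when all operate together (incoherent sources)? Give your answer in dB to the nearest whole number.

83 dB

For uncorrelated sources the intensities add, so convert each level to linear form, sum, and take 10·log₁₀ of the total.
Σ 10^(L/10) = 10^(81/10) + 10^(78/10) = 1.890e+08.
L_total = 10·log₁₀(1.890e+08) = 82.76 dB.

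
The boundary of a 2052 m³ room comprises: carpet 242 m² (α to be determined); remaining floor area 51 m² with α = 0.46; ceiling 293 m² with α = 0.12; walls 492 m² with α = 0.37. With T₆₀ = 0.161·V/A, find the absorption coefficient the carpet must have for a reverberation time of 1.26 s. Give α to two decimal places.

0.09

A = 0.161·V/T₆₀ = 0.161·2052/1.26 = 262.20 m² sabins.
Absorption from the other surfaces = 51·0.46 + 293·0.12 + 492·0.37 = 240.66 m², so the carpet must supply 21.54 m² over 242 m².
α = 21.54/242 = 0.089.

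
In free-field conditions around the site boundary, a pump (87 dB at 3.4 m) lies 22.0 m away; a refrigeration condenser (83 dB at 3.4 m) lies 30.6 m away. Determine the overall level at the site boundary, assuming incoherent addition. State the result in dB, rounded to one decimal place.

71.6 dB

Apply inverse-square spreading to bring every level to the receiver, then sum 10^(L/10).
pump: 87 − 20·log₁₀(22.0/3.4) = 87 − 16.22 = 70.78 dB.
refrigeration condenser: 83 − 20·log₁₀(30.6/3.4) = 83 − 19.08 = 63.92 dB.
Σ 10^(L/10) = 1.443e+07 → L_total = 10·log₁₀(1.443e+07) = 71.59 dB.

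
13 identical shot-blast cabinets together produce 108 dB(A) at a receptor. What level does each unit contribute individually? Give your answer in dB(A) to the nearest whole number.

For N identical incoherent sources L_total = L₁ + 10·log₁₀ N, so L₁ = 108 − 10·log₁₀(13) = 108 − 11.139.

97 dB(A)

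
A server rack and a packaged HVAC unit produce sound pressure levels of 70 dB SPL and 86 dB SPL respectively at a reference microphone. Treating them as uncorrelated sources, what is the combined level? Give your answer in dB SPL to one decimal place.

Incoherent sources combine by intensity addition: L_total = 10·log₁₀(Σ 10^(L_i/10)).
Σ 10^(L/10) = 10^(70/10) + 10^(86/10) = 4.081e+08.
L_total = 10·log₁₀(4.081e+08) = 86.11 dB SPL.

86.1 dB SPL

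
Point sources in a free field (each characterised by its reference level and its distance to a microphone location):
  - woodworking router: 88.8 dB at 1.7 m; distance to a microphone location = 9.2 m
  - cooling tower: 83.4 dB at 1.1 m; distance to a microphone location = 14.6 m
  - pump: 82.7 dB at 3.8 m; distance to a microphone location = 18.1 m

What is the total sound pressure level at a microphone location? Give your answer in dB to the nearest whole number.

First find each source's level at the receiver (point-source: −20·log₁₀(r/r_ref)), then combine on an intensity basis.
woodworking router: 88.8 − 20·log₁₀(9.2/1.7) = 88.8 − 14.67 = 74.13 dB.
cooling tower: 83.4 − 20·log₁₀(14.6/1.1) = 83.4 − 22.46 = 60.94 dB.
pump: 82.7 − 20·log₁₀(18.1/3.8) = 82.7 − 13.56 = 69.14 dB.
Σ 10^(L/10) = 3.535e+07 → L_total = 10·log₁₀(3.535e+07) = 75.48 dB.

75 dB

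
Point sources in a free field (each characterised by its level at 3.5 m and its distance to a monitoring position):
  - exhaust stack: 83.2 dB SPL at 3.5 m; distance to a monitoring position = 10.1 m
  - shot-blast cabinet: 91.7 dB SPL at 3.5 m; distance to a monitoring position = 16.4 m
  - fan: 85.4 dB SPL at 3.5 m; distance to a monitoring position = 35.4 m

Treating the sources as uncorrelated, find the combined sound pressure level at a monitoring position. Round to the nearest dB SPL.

Apply inverse-square spreading to bring every level to the receiver, then sum 10^(L/10).
exhaust stack: 83.2 − 20·log₁₀(10.1/3.5) = 83.2 − 9.21 = 73.99 dB SPL.
shot-blast cabinet: 91.7 − 20·log₁₀(16.4/3.5) = 91.7 − 13.42 = 78.28 dB SPL.
fan: 85.4 − 20·log₁₀(35.4/3.5) = 85.4 − 20.10 = 65.30 dB SPL.
Σ 10^(L/10) = 9.585e+07 → L_total = 10·log₁₀(9.585e+07) = 79.82 dB SPL.

80 dB SPL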